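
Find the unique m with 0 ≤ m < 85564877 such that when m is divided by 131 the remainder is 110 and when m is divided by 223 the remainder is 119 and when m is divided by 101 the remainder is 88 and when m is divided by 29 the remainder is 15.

48545435

The moduli are pairwise coprime; N = 131·223·101·29 = 85564877.
N/131 = 653167; 653167 ≡ 1 (mod 131), inverse 1.
N/223 = 383699; 383699 ≡ 139 (mod 223); 139·146 ≡ 1, so inverse 146.
N/101 = 847177; 847177 ≡ 90 (mod 101); 90·55 ≡ 1, so inverse 55.
N/29 = 2950513; 2950513 ≡ 24 (mod 29); 24·23 ≡ 1, so inverse 23.
m ≡ 110·653167·1 + 119·383699·146 + 88·847177·55 + 15·2950513·23 = 11856498461.
11856498461 mod 85564877 = 48545435.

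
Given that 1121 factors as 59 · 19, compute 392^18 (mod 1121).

Mod 59: 392 ≡ 38; 38^18 ≡ 5 (mod 59).
Mod 19: 392 ≡ 12; since 18 | 18, by Fermat 12^18 ≡ 1 (mod 19).
Combine by CRT: x ≡ 5 (mod 59), x ≡ 1 (mod 19) ⇒ x ≡ 1008 (mod 1121).

1008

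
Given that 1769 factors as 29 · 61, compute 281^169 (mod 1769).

455

Mod 29: 281 ≡ 20; by Fermat, exponent reduces to 169 mod 28 = 1; 20^1 ≡ 20 (mod 29).
Mod 61: 281 ≡ 37; by Fermat, exponent reduces to 169 mod 60 = 49; 37^49 ≡ 28 (mod 61).
Combine by CRT: x ≡ 20 (mod 29), x ≡ 28 (mod 61) ⇒ x ≡ 455 (mod 1769).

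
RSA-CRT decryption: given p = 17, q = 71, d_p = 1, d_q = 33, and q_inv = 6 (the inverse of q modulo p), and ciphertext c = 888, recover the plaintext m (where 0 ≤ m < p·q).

m₁ = c^(d_p) mod p: c ≡ 4 (mod 17), and 4^1 mod 17 = 4.
m₂ = c^(d_q) mod q: c ≡ 36 (mod 71), and 36^33 mod 71 = 4.
h = q_inv·(m₁ − m₂) mod p = 6·(4 − 4) mod 17 = 0.
m = m₂ + h·q = 4 + 0·71 = 4.

4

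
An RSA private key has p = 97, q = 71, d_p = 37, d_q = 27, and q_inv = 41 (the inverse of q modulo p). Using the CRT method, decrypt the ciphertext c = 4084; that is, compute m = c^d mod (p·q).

1610

m₁ = c^(d_p) mod p: c ≡ 10 (mod 97), and 10^37 mod 97 = 58.
m₂ = c^(d_q) mod q: c ≡ 37 (mod 71), and 37^27 mod 71 = 48.
h = q_inv·(m₁ − m₂) mod p = 41·(58 − 48) mod 97 = 22.
m = m₂ + h·q = 48 + 22·71 = 1610.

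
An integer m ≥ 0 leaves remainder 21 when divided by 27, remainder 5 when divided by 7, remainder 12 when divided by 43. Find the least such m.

From m ≡ 21 (mod 27) write m = 21 + 27t. Substituting into m ≡ 5 (mod 7) gives 27t ≡ 5 (mod 7), and since 6⁻¹ ≡ 6 (mod 7), t ≡ 2. Hence m ≡ 21 + 27·2 = 75 (mod 189).
From m ≡ 75 (mod 189) write m = 75 + 189t. Substituting into m ≡ 12 (mod 43) gives 189t ≡ 23 (mod 43), and since 17⁻¹ ≡ 38 (mod 43), t ≡ 14. Hence m ≡ 75 + 189·14 = 2721 (mod 8127).

2721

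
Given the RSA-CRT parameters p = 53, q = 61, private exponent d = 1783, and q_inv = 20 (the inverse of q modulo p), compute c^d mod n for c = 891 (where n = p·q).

d_p = d mod (p−1) = 1783 mod 52 = 15; d_q = d mod (q−1) = 43.
m₁ = c^(d_p) mod p: c ≡ 43 (mod 53), and 43^15 mod 53 = 6.
m₂ = c^(d_q) mod q: c ≡ 37 (mod 61), and 37^43 mod 61 = 23.
h = q_inv·(m₁ − m₂) mod p = 20·(6 − 23) mod 53 = 31.
m = m₂ + h·q = 23 + 31·61 = 1914.

1914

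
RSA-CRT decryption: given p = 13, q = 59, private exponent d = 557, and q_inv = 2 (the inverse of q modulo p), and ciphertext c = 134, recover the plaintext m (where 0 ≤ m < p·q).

153

d_p = d mod (p−1) = 557 mod 12 = 5; d_q = d mod (q−1) = 35.
m₁ = c^(d_p) mod p: c ≡ 4 (mod 13), and 4^5 mod 13 = 10.
m₂ = c^(d_q) mod q: c ≡ 16 (mod 59), and 16^35 mod 59 = 35.
h = q_inv·(m₁ − m₂) mod p = 2·(10 − 35) mod 13 = 2.
m = m₂ + h·q = 35 + 2·59 = 153.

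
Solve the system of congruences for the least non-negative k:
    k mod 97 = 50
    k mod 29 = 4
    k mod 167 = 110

The moduli are pairwise coprime; N = 97·29·167 = 469771.
N/97 = 4843; 4843 ≡ 90 (mod 97); 90·83 ≡ 1, so inverse 83.
N/29 = 16199; 16199 ≡ 17 (mod 29); 17·12 ≡ 1, so inverse 12.
N/167 = 2813; 2813 ≡ 141 (mod 167); 141·122 ≡ 1, so inverse 122.
k ≡ 50·4843·83 + 4·16199·12 + 110·2813·122 = 58626462.
58626462 mod 469771 = 374858.

374858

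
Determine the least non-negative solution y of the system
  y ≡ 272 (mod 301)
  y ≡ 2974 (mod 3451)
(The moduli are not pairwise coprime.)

99602

gcd(301, 3451) = 7 and 7 | (2974 − 272), so the pair is consistent; merging gives y ≡ 99602 (mod 148393), where 148393 = lcm(301, 3451).
The solution is unique modulo lcm(301, 3451) = 148393.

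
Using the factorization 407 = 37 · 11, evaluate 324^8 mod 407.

Mod 37: 324 ≡ 28; 28^8 ≡ 33 (mod 37).
Mod 11: 324 ≡ 5; 5^8 ≡ 4 (mod 11).
Combine by CRT: x ≡ 33 (mod 37), x ≡ 4 (mod 11) ⇒ x ≡ 70 (mod 407).

70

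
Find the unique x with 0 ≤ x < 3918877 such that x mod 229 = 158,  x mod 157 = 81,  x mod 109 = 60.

The moduli are pairwise coprime; N = 229·157·109 = 3918877.
N/229 = 17113; 17113 ≡ 167 (mod 229); 167·48 ≡ 1, so inverse 48.
N/157 = 24961; 24961 ≡ 155 (mod 157); 155·78 ≡ 1, so inverse 78.
N/109 = 35953; 35953 ≡ 92 (mod 109); 92·32 ≡ 1, so inverse 32.
x ≡ 158·17113·48 + 81·24961·78 + 60·35953·32 = 356518350.
356518350 mod 3918877 = 3819420.

3819420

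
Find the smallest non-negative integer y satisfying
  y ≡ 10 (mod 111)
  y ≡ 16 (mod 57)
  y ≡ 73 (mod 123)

Combine the congruences pairwise.
gcd(111, 57) = 3 and 3 | (16 − 10), so the pair is consistent; merging gives y ≡ 1897 (mod 2109), where 2109 = lcm(111, 57).
gcd(2109, 123) = 3 and 3 | (73 − 1897), so the pair is consistent; merging gives y ≡ 18769 (mod 86469), where 86469 = lcm(2109, 123).
The solution is unique modulo lcm(111, 57, 123) = 86469.

18769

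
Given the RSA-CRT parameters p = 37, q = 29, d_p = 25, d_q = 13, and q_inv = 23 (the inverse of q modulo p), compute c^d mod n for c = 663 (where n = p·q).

181

m₁ = c^(d_p) mod p: c ≡ 34 (mod 37), and 34^25 mod 37 = 33.
m₂ = c^(d_q) mod q: c ≡ 25 (mod 29), and 25^13 mod 29 = 7.
h = q_inv·(m₁ − m₂) mod p = 23·(33 − 7) mod 37 = 6.
m = m₂ + h·q = 7 + 6·29 = 181.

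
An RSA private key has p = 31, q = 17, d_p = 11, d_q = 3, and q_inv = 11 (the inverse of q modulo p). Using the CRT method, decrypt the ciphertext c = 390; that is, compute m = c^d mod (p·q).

m₁ = c^(d_p) mod p: c ≡ 18 (mod 31), and 18^11 mod 31 = 28.
m₂ = c^(d_q) mod q: c ≡ 16 (mod 17), and 16^3 mod 17 = 16.
h = q_inv·(m₁ − m₂) mod p = 11·(28 − 16) mod 31 = 8.
m = m₂ + h·q = 16 + 8·17 = 152.

152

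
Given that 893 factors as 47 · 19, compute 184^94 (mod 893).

251

Mod 47: 184 ≡ 43; by Fermat, exponent reduces to 94 mod 46 = 2; 43^2 ≡ 16 (mod 47).
Mod 19: 184 ≡ 13; by Fermat, exponent reduces to 94 mod 18 = 4; 13^4 ≡ 4 (mod 19).
Combine by CRT: x ≡ 16 (mod 47), x ≡ 4 (mod 19) ⇒ x ≡ 251 (mod 893).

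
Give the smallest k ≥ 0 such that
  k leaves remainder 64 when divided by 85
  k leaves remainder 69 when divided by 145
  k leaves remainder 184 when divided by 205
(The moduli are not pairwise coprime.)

gcd(85, 145) = 5 and 5 | (69 − 64), so the pair is consistent; merging gives k ≡ 1084 (mod 2465), where 2465 = lcm(85, 145).
gcd(2465, 205) = 5 and 5 | (184 − 1084), so the pair is consistent; merging gives k ≡ 62709 (mod 101065), where 101065 = lcm(2465, 205).
The solution is unique modulo lcm(85, 145, 205) = 101065.

62709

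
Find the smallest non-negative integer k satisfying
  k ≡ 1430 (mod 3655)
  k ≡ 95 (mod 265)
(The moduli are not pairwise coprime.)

19705

gcd(3655, 265) = 5 and 5 | (95 − 1430), so the pair is consistent; merging gives k ≡ 19705 (mod 193715), where 193715 = lcm(3655, 265).
The solution is unique modulo lcm(3655, 265) = 193715.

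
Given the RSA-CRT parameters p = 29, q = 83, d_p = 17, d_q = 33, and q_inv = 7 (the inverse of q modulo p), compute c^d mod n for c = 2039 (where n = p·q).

m₁ = c^(d_p) mod p: c ≡ 9 (mod 29), and 9^17 mod 29 = 4.
m₂ = c^(d_q) mod q: c ≡ 47 (mod 83), and 47^33 mod 83 = 74.
h = q_inv·(m₁ − m₂) mod p = 7·(4 − 74) mod 29 = 3.
m = m₂ + h·q = 74 + 3·83 = 323.

323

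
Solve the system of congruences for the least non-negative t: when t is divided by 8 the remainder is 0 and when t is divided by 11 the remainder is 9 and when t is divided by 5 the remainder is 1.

416

Combine the congruences pairwise.
From t ≡ 0 (mod 8) write t = 0 + 8s. Substituting into t ≡ 9 (mod 11) gives 8s ≡ 9 (mod 11), and since 8⁻¹ ≡ 7 (mod 11), s ≡ 8. Hence t ≡ 0 + 8·8 = 64 (mod 88).
From t ≡ 64 (mod 88) write t = 64 + 88s. Substituting into t ≡ 1 (mod 5) gives 88s ≡ 2 (mod 5), and since 3⁻¹ ≡ 2 (mod 5), s ≡ 4. Hence t ≡ 64 + 88·4 = 416 (mod 440).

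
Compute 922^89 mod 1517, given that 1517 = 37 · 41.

863

Mod 37: 922 ≡ 34; by Fermat, exponent reduces to 89 mod 36 = 17; 34^17 ≡ 12 (mod 37).
Mod 41: 922 ≡ 20; by Fermat, exponent reduces to 89 mod 40 = 9; 20^9 ≡ 2 (mod 41).
Combine by CRT: x ≡ 12 (mod 37), x ≡ 2 (mod 41) ⇒ x ≡ 863 (mod 1517).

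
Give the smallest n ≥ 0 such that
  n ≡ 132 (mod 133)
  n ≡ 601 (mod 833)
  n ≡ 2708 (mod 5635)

853593

Combine the congruences pairwise.
gcd(133, 833) = 7 and 7 | (601 − 132), so the pair is consistent; merging gives n ≡ 14762 (mod 15827), where 15827 = lcm(133, 833).
gcd(15827, 5635) = 49 and 49 | (2708 − 14762), so the pair is consistent; merging gives n ≡ 853593 (mod 1820105), where 1820105 = lcm(15827, 5635).
The solution is unique modulo lcm(133, 833, 5635) = 1820105.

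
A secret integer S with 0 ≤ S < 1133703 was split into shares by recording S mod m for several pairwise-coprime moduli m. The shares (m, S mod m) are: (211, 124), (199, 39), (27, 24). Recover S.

The moduli are pairwise coprime; N = 211·199·27 = 1133703.
N/211 = 5373; 5373 ≡ 98 (mod 211); 98·28 ≡ 1, so inverse 28.
N/199 = 5697; 5697 ≡ 125 (mod 199); 125·121 ≡ 1, so inverse 121.
N/27 = 41989; 41989 ≡ 4 (mod 27); 4·7 ≡ 1, so inverse 7.
S ≡ 124·5373·28 + 39·5697·121 + 24·41989·7 = 52593351.
52593351 mod 1133703 = 443013.

443013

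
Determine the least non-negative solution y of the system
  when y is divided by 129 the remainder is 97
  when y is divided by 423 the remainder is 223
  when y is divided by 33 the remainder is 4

Combine the congruences pairwise.
gcd(129, 423) = 3 and 3 | (223 − 97), so the pair is consistent; merging gives y ≡ 7837 (mod 18189), where 18189 = lcm(129, 423).
gcd(18189, 33) = 3 and 3 | (4 − 7837), so the pair is consistent; merging gives y ≡ 171538 (mod 200079), where 200079 = lcm(18189, 33).
The solution is unique modulo lcm(129, 423, 33) = 200079.

171538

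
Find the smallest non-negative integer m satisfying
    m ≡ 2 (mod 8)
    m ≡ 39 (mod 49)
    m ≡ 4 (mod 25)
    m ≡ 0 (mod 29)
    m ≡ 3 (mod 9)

The moduli are pairwise coprime; N = 8·49·25·29·9 = 2557800.
N/8 = 319725; 319725 ≡ 5 (mod 8); 5·5 ≡ 1, so inverse 5.
N/49 = 52200; 52200 ≡ 15 (mod 49); 15·36 ≡ 1, so inverse 36.
N/25 = 102312; 102312 ≡ 12 (mod 25); 12·23 ≡ 1, so inverse 23.
N/29 = 88200; 88200 ≡ 11 (mod 29); 11·8 ≡ 1, so inverse 8.
N/9 = 284200; 284200 ≡ 7 (mod 9); 7·4 ≡ 1, so inverse 4.
m ≡ 2·319725·5 + 39·52200·36 + 4·102312·23 + 0·88200·8 + 3·284200·4 = 89309154.
89309154 mod 2557800 = 2343954.

2343954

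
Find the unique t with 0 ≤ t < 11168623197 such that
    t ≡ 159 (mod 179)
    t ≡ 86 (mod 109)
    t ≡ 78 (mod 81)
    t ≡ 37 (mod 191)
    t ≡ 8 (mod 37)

The moduli are pairwise coprime; N = 179·109·81·191·37 = 11168623197.
N/179 = 62394543; 62394543 ≡ 155 (mod 179); 155·82 ≡ 1, so inverse 82.
N/109 = 102464433; 102464433 ≡ 73 (mod 109); 73·3 ≡ 1, so inverse 3.
N/81 = 137884237; 137884237 ≡ 43 (mod 81); 43·49 ≡ 1, so inverse 49.
N/191 = 58474467; 58474467 ≡ 8 (mod 191); 8·24 ≡ 1, so inverse 24.
N/37 = 301854681; 301854681 ≡ 23 (mod 37); 23·29 ≡ 1, so inverse 29.
t ≡ 159·62394543·82 + 86·102464433·3 + 78·137884237·49 + 37·58474467·24 + 8·301854681·29 = 1488885041850.
1488885041850 mod 11168623197 = 3458156649.

3458156649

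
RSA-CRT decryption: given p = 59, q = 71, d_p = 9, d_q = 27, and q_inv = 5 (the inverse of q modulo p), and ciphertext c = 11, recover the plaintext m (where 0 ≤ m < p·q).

65

m₁ = c^(d_p) mod p: c ≡ 11 (mod 59), and 11^9 mod 59 = 6.
m₂ = c^(d_q) mod q: c ≡ 11 (mod 71), and 11^27 mod 71 = 65.
h = q_inv·(m₁ − m₂) mod p = 5·(6 − 65) mod 59 = 0.
m = m₂ + h·q = 65 + 0·71 = 65.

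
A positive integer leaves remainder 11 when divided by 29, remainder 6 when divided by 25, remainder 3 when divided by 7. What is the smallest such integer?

1606

Combine the congruences pairwise.
From t ≡ 11 (mod 29) write t = 11 + 29s. Substituting into t ≡ 6 (mod 25) gives 29s ≡ 20 (mod 25), and since 4⁻¹ ≡ 19 (mod 25), s ≡ 5. Hence t ≡ 11 + 29·5 = 156 (mod 725).
From t ≡ 156 (mod 725) write t = 156 + 725s. Substituting into t ≡ 3 (mod 7) gives 725s ≡ 1 (mod 7), and since 4⁻¹ ≡ 2 (mod 7), s ≡ 2. Hence t ≡ 156 + 725·2 = 1606 (mod 5075).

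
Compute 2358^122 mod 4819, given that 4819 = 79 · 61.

4284

Mod 79: 2358 ≡ 67; by Fermat, exponent reduces to 122 mod 78 = 44; 67^44 ≡ 18 (mod 79).
Mod 61: 2358 ≡ 40; by Fermat, exponent reduces to 122 mod 60 = 2; 40^2 ≡ 14 (mod 61).
Combine by CRT: x ≡ 18 (mod 79), x ≡ 14 (mod 61) ⇒ x ≡ 4284 (mod 4819).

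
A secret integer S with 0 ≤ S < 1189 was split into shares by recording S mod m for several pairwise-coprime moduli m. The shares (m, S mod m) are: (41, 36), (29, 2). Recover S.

From S ≡ 36 (mod 41) write S = 36 + 41t. Substituting into S ≡ 2 (mod 29) gives 41t ≡ 24 (mod 29), and since 12⁻¹ ≡ 17 (mod 29), t ≡ 2. Hence S ≡ 36 + 41·2 = 118 (mod 1189).

118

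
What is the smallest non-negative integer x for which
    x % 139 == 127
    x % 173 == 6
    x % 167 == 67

From x ≡ 127 (mod 139) write x = 127 + 139t. Substituting into x ≡ 6 (mod 173) gives 139t ≡ 52 (mod 173), and since 139⁻¹ ≡ 117 (mod 173), t ≡ 29. Hence x ≡ 127 + 139·29 = 4158 (mod 24047).
From x ≡ 4158 (mod 24047) write x = 4158 + 24047t. Substituting into x ≡ 67 (mod 167) gives 24047t ≡ 84 (mod 167), and since 166⁻¹ ≡ 166 (mod 167), t ≡ 83. Hence x ≡ 4158 + 24047·83 = 2000059 (mod 4015849).

2000059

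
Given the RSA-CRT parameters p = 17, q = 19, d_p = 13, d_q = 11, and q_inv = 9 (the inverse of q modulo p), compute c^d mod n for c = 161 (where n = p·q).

m₁ = c^(d_p) mod p: c ≡ 8 (mod 17), and 8^13 mod 17 = 9.
m₂ = c^(d_q) mod q: c ≡ 9 (mod 19), and 9^11 mod 19 = 5.
h = q_inv·(m₁ − m₂) mod p = 9·(9 − 5) mod 17 = 2.
m = m₂ + h·q = 5 + 2·19 = 43.

43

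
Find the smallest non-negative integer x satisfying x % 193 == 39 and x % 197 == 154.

23006

From x ≡ 39 (mod 193) write x = 39 + 193t. Substituting into x ≡ 154 (mod 197) gives 193t ≡ 115 (mod 197), and since 193⁻¹ ≡ 49 (mod 197), t ≡ 119. Hence x ≡ 39 + 193·119 = 23006 (mod 38021).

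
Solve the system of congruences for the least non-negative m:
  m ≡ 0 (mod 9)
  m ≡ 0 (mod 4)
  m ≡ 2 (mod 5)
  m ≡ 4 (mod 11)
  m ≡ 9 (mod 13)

The moduli are pairwise coprime; N = 9·4·5·11·13 = 25740.
N/9 = 2860; 2860 ≡ 7 (mod 9); 7·4 ≡ 1, so inverse 4.
N/4 = 6435; 6435 ≡ 3 (mod 4); 3·3 ≡ 1, so inverse 3.
N/5 = 5148; 5148 ≡ 3 (mod 5); 3·2 ≡ 1, so inverse 2.
N/11 = 2340; 2340 ≡ 8 (mod 11); 8·7 ≡ 1, so inverse 7.
N/13 = 1980; 1980 ≡ 4 (mod 13); 4·10 ≡ 1, so inverse 10.
m ≡ 0·2860·4 + 0·6435·3 + 2·5148·2 + 4·2340·7 + 9·1980·10 = 264312.
264312 mod 25740 = 6912.

6912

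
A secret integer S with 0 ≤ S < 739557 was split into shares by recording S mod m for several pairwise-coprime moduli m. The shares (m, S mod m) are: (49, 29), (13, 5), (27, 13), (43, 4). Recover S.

680737

The moduli are pairwise coprime; N = 49·13·27·43 = 739557.
N/49 = 15093; 15093 ≡ 1 (mod 49), inverse 1.
N/13 = 56889; 56889 ≡ 1 (mod 13), inverse 1.
N/27 = 27391; 27391 ≡ 13 (mod 27); 13·25 ≡ 1, so inverse 25.
N/43 = 17199; 17199 ≡ 42 (mod 43); 42·42 ≡ 1, so inverse 42.
S ≡ 29·15093·1 + 5·56889·1 + 13·27391·25 + 4·17199·42 = 12513649.
12513649 mod 739557 = 680737.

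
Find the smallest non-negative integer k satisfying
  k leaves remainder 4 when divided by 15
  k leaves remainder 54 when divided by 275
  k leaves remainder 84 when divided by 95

gcd(15, 275) = 5 and 5 | (54 − 4), so the pair is consistent; merging gives k ≡ 604 (mod 825), where 825 = lcm(15, 275).
gcd(825, 95) = 5 and 5 | (84 − 604), so the pair is consistent; merging gives k ≡ 9679 (mod 15675), where 15675 = lcm(825, 95).
The solution is unique modulo lcm(15, 275, 95) = 15675.

9679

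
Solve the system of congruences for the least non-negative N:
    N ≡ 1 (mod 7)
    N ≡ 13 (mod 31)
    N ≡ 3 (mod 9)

Combine the congruences pairwise.
From N ≡ 1 (mod 7) write N = 1 + 7t. Substituting into N ≡ 13 (mod 31) gives 7t ≡ 12 (mod 31), and since 7⁻¹ ≡ 9 (mod 31), t ≡ 15. Hence N ≡ 1 + 7·15 = 106 (mod 217).
From N ≡ 106 (mod 217) write N = 106 + 217t. Substituting into N ≡ 3 (mod 9) gives 217t ≡ 5 (mod 9), and since 1⁻¹ ≡ 1 (mod 9), t ≡ 5. Hence N ≡ 106 + 217·5 = 1191 (mod 1953).

1191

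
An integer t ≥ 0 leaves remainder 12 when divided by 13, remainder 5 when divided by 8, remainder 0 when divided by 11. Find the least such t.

The moduli are pairwise coprime; N = 13·8·11 = 1144.
N/13 = 88; 88 ≡ 10 (mod 13); 10·4 ≡ 1, so inverse 4.
N/8 = 143; 143 ≡ 7 (mod 8); 7·7 ≡ 1, so inverse 7.
N/11 = 104; 104 ≡ 5 (mod 11); 5·9 ≡ 1, so inverse 9.
t ≡ 12·88·4 + 5·143·7 + 0·104·9 = 9229.
9229 mod 1144 = 77.

77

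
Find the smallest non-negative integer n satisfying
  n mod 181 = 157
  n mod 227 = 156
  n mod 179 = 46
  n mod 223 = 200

134300166

From n ≡ 157 (mod 181) write n = 157 + 181t. Substituting into n ≡ 156 (mod 227) gives 181t ≡ 226 (mod 227), and since 181⁻¹ ≡ 74 (mod 227), t ≡ 153. Hence n ≡ 157 + 181·153 = 27850 (mod 41087).
From n ≡ 27850 (mod 41087) write n = 27850 + 41087t. Substituting into n ≡ 46 (mod 179) gives 41087t ≡ 120 (mod 179), and since 96⁻¹ ≡ 69 (mod 179), t ≡ 46. Hence n ≡ 27850 + 41087·46 = 1917852 (mod 7354573).
From n ≡ 1917852 (mod 7354573) write n = 1917852 + 7354573t. Substituting into n ≡ 200 (mod 223) gives 7354573t ≡ 148 (mod 223), and since 33⁻¹ ≡ 196 (mod 223), t ≡ 18. Hence n ≡ 1917852 + 7354573·18 = 134300166 (mod 1640069779).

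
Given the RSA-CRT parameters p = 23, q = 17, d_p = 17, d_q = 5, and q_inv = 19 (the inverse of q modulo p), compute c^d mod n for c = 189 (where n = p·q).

m₁ = c^(d_p) mod p: c ≡ 5 (mod 23), and 5^17 mod 23 = 15.
m₂ = c^(d_q) mod q: c ≡ 2 (mod 17), and 2^5 mod 17 = 15.
h = q_inv·(m₁ − m₂) mod p = 19·(15 − 15) mod 23 = 0.
m = m₂ + h·q = 15 + 0·17 = 15.

15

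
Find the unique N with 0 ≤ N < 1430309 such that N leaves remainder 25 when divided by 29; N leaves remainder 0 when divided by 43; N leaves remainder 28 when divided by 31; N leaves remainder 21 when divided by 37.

1324658

The moduli are pairwise coprime; M = 29·43·31·37 = 1430309.
M/29 = 49321; 49321 ≡ 21 (mod 29); 21·18 ≡ 1, so inverse 18.
M/43 = 33263; 33263 ≡ 24 (mod 43); 24·9 ≡ 1, so inverse 9.
M/31 = 46139; 46139 ≡ 11 (mod 31); 11·17 ≡ 1, so inverse 17.
M/37 = 38657; 38657 ≡ 29 (mod 37); 29·23 ≡ 1, so inverse 23.
N ≡ 25·49321·18 + 0·33263·9 + 28·46139·17 + 21·38657·23 = 62827945.
62827945 mod 1430309 = 1324658.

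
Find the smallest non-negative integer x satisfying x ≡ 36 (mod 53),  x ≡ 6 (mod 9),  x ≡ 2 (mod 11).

2103

The moduli are pairwise coprime; N = 53·9·11 = 5247.
N/53 = 99; 99 ≡ 46 (mod 53); 46·15 ≡ 1, so inverse 15.
N/9 = 583; 583 ≡ 7 (mod 9); 7·4 ≡ 1, so inverse 4.
N/11 = 477; 477 ≡ 4 (mod 11); 4·3 ≡ 1, so inverse 3.
x ≡ 36·99·15 + 6·583·4 + 2·477·3 = 70314.
70314 mod 5247 = 2103.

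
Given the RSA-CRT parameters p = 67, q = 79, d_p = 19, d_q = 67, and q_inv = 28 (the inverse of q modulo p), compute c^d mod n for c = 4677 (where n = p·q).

m₁ = c^(d_p) mod p: c ≡ 54 (mod 67), and 54^19 mod 67 = 17.
m₂ = c^(d_q) mod q: c ≡ 16 (mod 79), and 16^67 mod 79 = 42.
h = q_inv·(m₁ − m₂) mod p = 28·(17 − 42) mod 67 = 37.
m = m₂ + h·q = 42 + 37·79 = 2965.

2965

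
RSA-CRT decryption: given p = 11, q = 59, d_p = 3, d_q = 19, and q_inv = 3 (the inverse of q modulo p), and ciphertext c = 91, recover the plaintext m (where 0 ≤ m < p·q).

m₁ = c^(d_p) mod p: c ≡ 3 (mod 11), and 3^3 mod 11 = 5.
m₂ = c^(d_q) mod q: c ≡ 32 (mod 59), and 32^19 mod 59 = 39.
h = q_inv·(m₁ − m₂) mod p = 3·(5 − 39) mod 11 = 8.
m = m₂ + h·q = 39 + 8·59 = 511.

511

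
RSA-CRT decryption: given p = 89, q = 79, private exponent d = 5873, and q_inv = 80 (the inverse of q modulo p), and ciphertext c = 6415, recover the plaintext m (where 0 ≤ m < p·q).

d_p = d mod (p−1) = 5873 mod 88 = 65; d_q = d mod (q−1) = 23.
m₁ = c^(d_p) mod p: c ≡ 7 (mod 89), and 7^65 mod 89 = 46.
m₂ = c^(d_q) mod q: c ≡ 16 (mod 79), and 16^23 mod 79 = 31.
h = q_inv·(m₁ − m₂) mod p = 80·(46 − 31) mod 89 = 43.
m = m₂ + h·q = 31 + 43·79 = 3428.

3428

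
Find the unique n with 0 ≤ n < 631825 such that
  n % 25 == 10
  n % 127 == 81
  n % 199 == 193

From n ≡ 10 (mod 25) write n = 10 + 25t. Substituting into n ≡ 81 (mod 127) gives 25t ≡ 71 (mod 127), and since 25⁻¹ ≡ 61 (mod 127), t ≡ 13. Hence n ≡ 10 + 25·13 = 335 (mod 3175).
From n ≡ 335 (mod 3175) write n = 335 + 3175t. Substituting into n ≡ 193 (mod 199) gives 3175t ≡ 57 (mod 199), and since 190⁻¹ ≡ 22 (mod 199), t ≡ 60. Hence n ≡ 335 + 3175·60 = 190835 (mod 631825).

190835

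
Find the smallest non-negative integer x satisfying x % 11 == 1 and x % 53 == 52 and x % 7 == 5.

2861

From x ≡ 1 (mod 11) write x = 1 + 11t. Substituting into x ≡ 52 (mod 53) gives 11t ≡ 51 (mod 53), and since 11⁻¹ ≡ 29 (mod 53), t ≡ 48. Hence x ≡ 1 + 11·48 = 529 (mod 583).
From x ≡ 529 (mod 583) write x = 529 + 583t. Substituting into x ≡ 5 (mod 7) gives 583t ≡ 1 (mod 7), and since 2⁻¹ ≡ 4 (mod 7), t ≡ 4. Hence x ≡ 529 + 583·4 = 2861 (mod 4081).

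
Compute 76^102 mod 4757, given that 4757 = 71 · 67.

Mod 71: 76 ≡ 5; by Fermat, exponent reduces to 102 mod 70 = 32; 5^32 ≡ 25 (mod 71).
Mod 67: 76 ≡ 9; by Fermat, exponent reduces to 102 mod 66 = 36; 9^36 ≡ 59 (mod 67).
Combine by CRT: x ≡ 25 (mod 71), x ≡ 59 (mod 67) ⇒ x ≡ 3007 (mod 4757).

3007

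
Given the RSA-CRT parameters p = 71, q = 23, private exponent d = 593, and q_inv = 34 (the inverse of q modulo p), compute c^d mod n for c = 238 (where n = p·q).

1567

d_p = d mod (p−1) = 593 mod 70 = 33; d_q = d mod (q−1) = 21.
m₁ = c^(d_p) mod p: c ≡ 25 (mod 71), and 25^33 mod 71 = 5.
m₂ = c^(d_q) mod q: c ≡ 8 (mod 23), and 8^21 mod 23 = 3.
h = q_inv·(m₁ − m₂) mod p = 34·(5 − 3) mod 71 = 68.
m = m₂ + h·q = 3 + 68·23 = 1567.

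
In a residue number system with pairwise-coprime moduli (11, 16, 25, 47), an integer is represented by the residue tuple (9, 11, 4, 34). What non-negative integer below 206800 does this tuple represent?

The moduli are pairwise coprime; N = 11·16·25·47 = 206800.
N/11 = 18800; 18800 ≡ 1 (mod 11), inverse 1.
N/16 = 12925; 12925 ≡ 13 (mod 16); 13·5 ≡ 1, so inverse 5.
N/25 = 8272; 8272 ≡ 22 (mod 25); 22·8 ≡ 1, so inverse 8.
N/47 = 4400; 4400 ≡ 29 (mod 47); 29·13 ≡ 1, so inverse 13.
x ≡ 9·18800·1 + 11·12925·5 + 4·8272·8 + 34·4400·13 = 3089579.
3089579 mod 206800 = 194379.

194379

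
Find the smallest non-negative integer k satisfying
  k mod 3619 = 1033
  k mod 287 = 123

11890

gcd(3619, 287) = 7 and 7 | (123 − 1033), so the pair is consistent; merging gives k ≡ 11890 (mod 148379), where 148379 = lcm(3619, 287).
The solution is unique modulo lcm(3619, 287) = 148379.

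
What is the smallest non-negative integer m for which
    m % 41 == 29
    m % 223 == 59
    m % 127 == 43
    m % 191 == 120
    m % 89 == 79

18973602050

The moduli are pairwise coprime; N = 41·223·127·191·89 = 19738575839.
N/41 = 481428679; 481428679 ≡ 37 (mod 41); 37·10 ≡ 1, so inverse 10.
N/223 = 88513793; 88513793 ≡ 187 (mod 223); 187·192 ≡ 1, so inverse 192.
N/127 = 155421857; 155421857 ≡ 19 (mod 127); 19·107 ≡ 1, so inverse 107.
N/191 = 103343329; 103343329 ≡ 105 (mod 191); 105·171 ≡ 1, so inverse 171.
N/89 = 221781751; 221781751 ≡ 70 (mod 89); 70·14 ≡ 1, so inverse 14.
m ≡ 29·481428679·10 + 59·88513793·192 + 43·155421857·107 + 120·103343329·171 + 79·221781751·14 = 4223290255757.
4223290255757 mod 19738575839 = 18973602050.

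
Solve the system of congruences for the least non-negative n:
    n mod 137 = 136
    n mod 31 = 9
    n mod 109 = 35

305235

From n ≡ 136 (mod 137) write n = 136 + 137t. Substituting into n ≡ 9 (mod 31) gives 137t ≡ 28 (mod 31), and since 13⁻¹ ≡ 12 (mod 31), t ≡ 26. Hence n ≡ 136 + 137·26 = 3698 (mod 4247).
From n ≡ 3698 (mod 4247) write n = 3698 + 4247t. Substituting into n ≡ 35 (mod 109) gives 4247t ≡ 43 (mod 109), and since 105⁻¹ ≡ 27 (mod 109), t ≡ 71. Hence n ≡ 3698 + 4247·71 = 305235 (mod 462923).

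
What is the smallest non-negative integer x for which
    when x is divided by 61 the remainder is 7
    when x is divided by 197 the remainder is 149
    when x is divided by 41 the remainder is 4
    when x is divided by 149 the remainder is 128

22739465

The moduli are pairwise coprime; N = 61·197·41·149 = 73411853.
N/61 = 1203473; 1203473 ≡ 4 (mod 61); 4·46 ≡ 1, so inverse 46.
N/197 = 372649; 372649 ≡ 122 (mod 197); 122·21 ≡ 1, so inverse 21.
N/41 = 1790533; 1790533 ≡ 22 (mod 41); 22·28 ≡ 1, so inverse 28.
N/149 = 492697; 492697 ≡ 103 (mod 149); 103·68 ≡ 1, so inverse 68.
x ≡ 7·1203473·46 + 149·372649·21 + 4·1790533·28 + 128·492697·68 = 6042511411.
6042511411 mod 73411853 = 22739465.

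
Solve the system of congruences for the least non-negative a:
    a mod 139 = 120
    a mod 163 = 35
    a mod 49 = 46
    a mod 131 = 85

The moduli are pairwise coprime; N = 139·163·49·131 = 145435283.
N/139 = 1046297; 1046297 ≡ 44 (mod 139); 44·79 ≡ 1, so inverse 79.
N/163 = 892241; 892241 ≡ 142 (mod 163); 142·31 ≡ 1, so inverse 31.
N/49 = 2968067; 2968067 ≡ 39 (mod 49); 39·44 ≡ 1, so inverse 44.
N/131 = 1110193; 1110193 ≡ 99 (mod 131); 99·45 ≡ 1, so inverse 45.
a ≡ 120·1046297·79 + 35·892241·31 + 46·2968067·44 + 85·1110193·45 = 21140832878.
21140832878 mod 145435283 = 52716843.

52716843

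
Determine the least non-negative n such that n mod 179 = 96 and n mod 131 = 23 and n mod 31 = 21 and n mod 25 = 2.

The moduli are pairwise coprime; M = 179·131·31·25 = 18172975.
M/179 = 101525; 101525 ≡ 32 (mod 179); 32·28 ≡ 1, so inverse 28.
M/131 = 138725; 138725 ≡ 127 (mod 131); 127·98 ≡ 1, so inverse 98.
M/31 = 586225; 586225 ≡ 15 (mod 31); 15·29 ≡ 1, so inverse 29.
M/25 = 726919; 726919 ≡ 19 (mod 25); 19·4 ≡ 1, so inverse 4.
n ≡ 96·101525·28 + 23·138725·98 + 21·586225·29 + 2·726919·4 = 948411727.
948411727 mod 18172975 = 3417027.

3417027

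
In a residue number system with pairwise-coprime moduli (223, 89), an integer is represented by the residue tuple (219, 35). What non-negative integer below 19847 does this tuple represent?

Combine the congruences pairwise.
From x ≡ 219 (mod 223) write x = 219 + 223t. Substituting into x ≡ 35 (mod 89) gives 223t ≡ 83 (mod 89), and since 45⁻¹ ≡ 2 (mod 89), t ≡ 77. Hence x ≡ 219 + 223·77 = 17390 (mod 19847).

17390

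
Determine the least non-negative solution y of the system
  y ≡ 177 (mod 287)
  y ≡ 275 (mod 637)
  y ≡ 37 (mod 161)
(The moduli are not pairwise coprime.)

gcd(287, 637) = 7 and 7 | (275 − 177), so the pair is consistent; merging gives y ≡ 2186 (mod 26117), where 26117 = lcm(287, 637).
gcd(26117, 161) = 7 and 7 | (37 − 2186), so the pair is consistent; merging gives y ≡ 80537 (mod 600691), where 600691 = lcm(26117, 161).
The solution is unique modulo lcm(287, 637, 161) = 600691.

80537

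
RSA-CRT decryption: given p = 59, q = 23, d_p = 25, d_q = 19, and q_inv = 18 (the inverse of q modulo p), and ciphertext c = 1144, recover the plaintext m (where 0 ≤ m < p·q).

m₁ = c^(d_p) mod p: c ≡ 23 (mod 59), and 23^25 mod 59 = 44.
m₂ = c^(d_q) mod q: c ≡ 17 (mod 23), and 17^19 mod 23 = 5.
h = q_inv·(m₁ − m₂) mod p = 18·(44 − 5) mod 59 = 53.
m = m₂ + h·q = 5 + 53·23 = 1224.

1224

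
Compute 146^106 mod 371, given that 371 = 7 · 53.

169

Mod 7: 146 ≡ 6; by Fermat, exponent reduces to 106 mod 6 = 4; 6^4 ≡ 1 (mod 7).
Mod 53: 146 ≡ 40; by Fermat, exponent reduces to 106 mod 52 = 2; 40^2 ≡ 10 (mod 53).
Combine by CRT: x ≡ 1 (mod 7), x ≡ 10 (mod 53) ⇒ x ≡ 169 (mod 371).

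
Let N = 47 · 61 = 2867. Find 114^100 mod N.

1648

Mod 47: 114 ≡ 20; by Fermat, exponent reduces to 100 mod 46 = 8; 20^8 ≡ 3 (mod 47).
Mod 61: 114 ≡ 53; by Fermat, exponent reduces to 100 mod 60 = 40; 53^40 ≡ 1 (mod 61).
Combine by CRT: x ≡ 3 (mod 47), x ≡ 1 (mod 61) ⇒ x ≡ 1648 (mod 2867).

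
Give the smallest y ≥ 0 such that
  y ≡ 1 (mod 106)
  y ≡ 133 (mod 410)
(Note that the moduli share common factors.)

7103

gcd(106, 410) = 2 and 2 | (133 − 1), so the pair is consistent; merging gives y ≡ 7103 (mod 21730), where 21730 = lcm(106, 410).
The solution is unique modulo lcm(106, 410) = 21730.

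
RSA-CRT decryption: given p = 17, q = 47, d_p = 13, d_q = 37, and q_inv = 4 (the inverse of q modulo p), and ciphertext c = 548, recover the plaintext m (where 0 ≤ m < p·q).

480

m₁ = c^(d_p) mod p: c ≡ 4 (mod 17), and 4^13 mod 17 = 4.
m₂ = c^(d_q) mod q: c ≡ 31 (mod 47), and 31^37 mod 47 = 10.
h = q_inv·(m₁ − m₂) mod p = 4·(4 − 10) mod 17 = 10.
m = m₂ + h·q = 10 + 10·47 = 480.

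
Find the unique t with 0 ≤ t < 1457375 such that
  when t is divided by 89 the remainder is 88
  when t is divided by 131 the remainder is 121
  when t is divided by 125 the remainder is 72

The moduli are pairwise coprime; N = 89·131·125 = 1457375.
N/89 = 16375; 16375 ≡ 88 (mod 89); 88·88 ≡ 1, so inverse 88.
N/131 = 11125; 11125 ≡ 121 (mod 131); 121·13 ≡ 1, so inverse 13.
N/125 = 11659; 11659 ≡ 34 (mod 125); 34·114 ≡ 1, so inverse 114.
t ≡ 88·16375·88 + 121·11125·13 + 72·11659·114 = 240004697.
240004697 mod 1457375 = 995197.

995197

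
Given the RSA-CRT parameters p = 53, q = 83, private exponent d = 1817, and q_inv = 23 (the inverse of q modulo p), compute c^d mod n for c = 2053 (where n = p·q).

d_p = d mod (p−1) = 1817 mod 52 = 49; d_q = d mod (q−1) = 13.
m₁ = c^(d_p) mod p: c ≡ 39 (mod 53), and 39^49 mod 53 = 31.
m₂ = c^(d_q) mod q: c ≡ 61 (mod 83), and 61^13 mod 83 = 31.
h = q_inv·(m₁ − m₂) mod p = 23·(31 − 31) mod 53 = 0.
m = m₂ + h·q = 31 + 0·83 = 31.

31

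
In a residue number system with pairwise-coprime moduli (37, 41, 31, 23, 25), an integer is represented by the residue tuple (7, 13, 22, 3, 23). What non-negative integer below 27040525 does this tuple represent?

From x ≡ 7 (mod 37) write x = 7 + 37t. Substituting into x ≡ 13 (mod 41) gives 37t ≡ 6 (mod 41), and since 37⁻¹ ≡ 10 (mod 41), t ≡ 19. Hence x ≡ 7 + 37·19 = 710 (mod 1517).
From x ≡ 710 (mod 1517) write x = 710 + 1517t. Substituting into x ≡ 22 (mod 31) gives 1517t ≡ 25 (mod 31), and since 29⁻¹ ≡ 15 (mod 31), t ≡ 3. Hence x ≡ 710 + 1517·3 = 5261 (mod 47027).
From x ≡ 5261 (mod 47027) write x = 5261 + 47027t. Substituting into x ≡ 3 (mod 23) gives 47027t ≡ 9 (mod 23), and since 15⁻¹ ≡ 20 (mod 23), t ≡ 19. Hence x ≡ 5261 + 47027·19 = 898774 (mod 1081621).
From x ≡ 898774 (mod 1081621) write x = 898774 + 1081621t. Substituting into x ≡ 23 (mod 25) gives 1081621t ≡ 24 (mod 25), and since 21⁻¹ ≡ 6 (mod 25), t ≡ 19. Hence x ≡ 898774 + 1081621·19 = 21449573 (mod 27040525).

21449573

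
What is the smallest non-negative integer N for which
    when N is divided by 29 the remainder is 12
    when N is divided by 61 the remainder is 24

From N ≡ 12 (mod 29) write N = 12 + 29t. Substituting into N ≡ 24 (mod 61) gives 29t ≡ 12 (mod 61), and since 29⁻¹ ≡ 40 (mod 61), t ≡ 53. Hence N ≡ 12 + 29·53 = 1549 (mod 1769).

1549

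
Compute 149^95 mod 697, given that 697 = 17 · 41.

208

Mod 17: 149 ≡ 13; by Fermat, exponent reduces to 95 mod 16 = 15; 13^15 ≡ 4 (mod 17).
Mod 41: 149 ≡ 26; by Fermat, exponent reduces to 95 mod 40 = 15; 26^15 ≡ 3 (mod 41).
Combine by CRT: x ≡ 4 (mod 17), x ≡ 3 (mod 41) ⇒ x ≡ 208 (mod 697).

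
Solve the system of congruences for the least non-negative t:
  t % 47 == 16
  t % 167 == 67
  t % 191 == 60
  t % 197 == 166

139718279

From t ≡ 16 (mod 47) write t = 16 + 47s. Substituting into t ≡ 67 (mod 167) gives 47s ≡ 51 (mod 167), and since 47⁻¹ ≡ 32 (mod 167), s ≡ 129. Hence t ≡ 16 + 47·129 = 6079 (mod 7849).
From t ≡ 6079 (mod 7849) write t = 6079 + 7849s. Substituting into t ≡ 60 (mod 191) gives 7849s ≡ 93 (mod 191), and since 18⁻¹ ≡ 138 (mod 191), s ≡ 37. Hence t ≡ 6079 + 7849·37 = 296492 (mod 1499159).
From t ≡ 296492 (mod 1499159) write t = 296492 + 1499159s. Substituting into t ≡ 166 (mod 197) gives 1499159s ≡ 159 (mod 197), and since 186⁻¹ ≡ 179 (mod 197), s ≡ 93. Hence t ≡ 296492 + 1499159·93 = 139718279 (mod 295334323).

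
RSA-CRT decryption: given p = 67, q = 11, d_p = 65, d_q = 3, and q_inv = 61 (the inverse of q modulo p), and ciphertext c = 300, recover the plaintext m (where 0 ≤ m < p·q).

379

m₁ = c^(d_p) mod p: c ≡ 32 (mod 67), and 32^65 mod 67 = 44.
m₂ = c^(d_q) mod q: c ≡ 3 (mod 11), and 3^3 mod 11 = 5.
h = q_inv·(m₁ − m₂) mod p = 61·(44 − 5) mod 67 = 34.
m = m₂ + h·q = 5 + 34·11 = 379.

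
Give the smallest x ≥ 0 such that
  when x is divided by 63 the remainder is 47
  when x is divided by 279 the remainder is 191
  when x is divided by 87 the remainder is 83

gcd(63, 279) = 9 and 9 | (191 − 47), so the pair is consistent; merging gives x ≡ 1307 (mod 1953), where 1953 = lcm(63, 279).
gcd(1953, 87) = 3 and 3 | (83 − 1307), so the pair is consistent; merging gives x ≡ 22790 (mod 56637), where 56637 = lcm(1953, 87).
The solution is unique modulo lcm(63, 279, 87) = 56637.

22790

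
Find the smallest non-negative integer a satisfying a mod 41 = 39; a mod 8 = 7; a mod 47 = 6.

10863

The moduli are pairwise coprime; N = 41·8·47 = 15416.
N/41 = 376; 376 ≡ 7 (mod 41); 7·6 ≡ 1, so inverse 6.
N/8 = 1927; 1927 ≡ 7 (mod 8); 7·7 ≡ 1, so inverse 7.
N/47 = 328; 328 ≡ 46 (mod 47); 46·46 ≡ 1, so inverse 46.
a ≡ 39·376·6 + 7·1927·7 + 6·328·46 = 272935.
272935 mod 15416 = 10863.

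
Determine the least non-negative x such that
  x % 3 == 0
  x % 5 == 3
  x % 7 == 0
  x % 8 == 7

63

The moduli are pairwise coprime; N = 3·5·7·8 = 840.
N/3 = 280; 280 ≡ 1 (mod 3), inverse 1.
N/5 = 168; 168 ≡ 3 (mod 5); 3·2 ≡ 1, so inverse 2.
N/7 = 120; 120 ≡ 1 (mod 7), inverse 1.
N/8 = 105; 105 ≡ 1 (mod 8), inverse 1.
x ≡ 0·280·1 + 3·168·2 + 0·120·1 + 7·105·1 = 1743.
1743 mod 840 = 63.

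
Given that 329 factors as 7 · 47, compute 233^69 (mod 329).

281

Mod 7: 233 ≡ 2; by Fermat, exponent reduces to 69 mod 6 = 3; 2^3 ≡ 1 (mod 7).
Mod 47: 233 ≡ 45; by Fermat, exponent reduces to 69 mod 46 = 23; 45^23 ≡ 46 (mod 47).
Combine by CRT: x ≡ 1 (mod 7), x ≡ 46 (mod 47) ⇒ x ≡ 281 (mod 329).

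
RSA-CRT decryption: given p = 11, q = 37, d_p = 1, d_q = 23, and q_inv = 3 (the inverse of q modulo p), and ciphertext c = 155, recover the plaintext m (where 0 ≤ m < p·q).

m₁ = c^(d_p) mod p: c ≡ 1 (mod 11), and 1^1 mod 11 = 1.
m₂ = c^(d_q) mod q: c ≡ 7 (mod 37), and 7^23 mod 37 = 9.
h = q_inv·(m₁ − m₂) mod p = 3·(1 − 9) mod 11 = 9.
m = m₂ + h·q = 9 + 9·37 = 342.

342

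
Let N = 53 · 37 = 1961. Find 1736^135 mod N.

926

Mod 53: 1736 ≡ 40; by Fermat, exponent reduces to 135 mod 52 = 31; 40^31 ≡ 25 (mod 53).
Mod 37: 1736 ≡ 34; by Fermat, exponent reduces to 135 mod 36 = 27; 34^27 ≡ 1 (mod 37).
Combine by CRT: x ≡ 25 (mod 53), x ≡ 1 (mod 37) ⇒ x ≡ 926 (mod 1961).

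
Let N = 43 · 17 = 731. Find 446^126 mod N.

Mod 43: 446 ≡ 16; since 42 | 126, by Fermat 16^126 ≡ 1 (mod 43).
Mod 17: 446 ≡ 4; by Fermat, exponent reduces to 126 mod 16 = 14; 4^14 ≡ 16 (mod 17).
Combine by CRT: x ≡ 1 (mod 43), x ≡ 16 (mod 17) ⇒ x ≡ 560 (mod 731).

560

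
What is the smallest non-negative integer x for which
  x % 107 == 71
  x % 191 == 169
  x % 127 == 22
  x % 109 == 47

28179163

From x ≡ 71 (mod 107) write x = 71 + 107t. Substituting into x ≡ 169 (mod 191) gives 107t ≡ 98 (mod 191), and since 107⁻¹ ≡ 25 (mod 191), t ≡ 158. Hence x ≡ 71 + 107·158 = 16977 (mod 20437).
From x ≡ 16977 (mod 20437) write x = 16977 + 20437t. Substituting into x ≡ 22 (mod 127) gives 20437t ≡ 63 (mod 127), and since 117⁻¹ ≡ 38 (mod 127), t ≡ 108. Hence x ≡ 16977 + 20437·108 = 2224173 (mod 2595499).
From x ≡ 2224173 (mod 2595499) write x = 2224173 + 2595499t. Substituting into x ≡ 47 (mod 109) gives 2595499t ≡ 19 (mod 109), and since 100⁻¹ ≡ 12 (mod 109), t ≡ 10. Hence x ≡ 2224173 + 2595499·10 = 28179163 (mod 282909391).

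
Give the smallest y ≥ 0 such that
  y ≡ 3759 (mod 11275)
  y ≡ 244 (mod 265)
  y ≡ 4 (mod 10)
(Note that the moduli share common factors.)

gcd(11275, 265) = 5 and 5 | (244 − 3759), so the pair is consistent; merging gives y ≡ 60134 (mod 597575), where 597575 = lcm(11275, 265).
gcd(597575, 10) = 5 and 5 | (4 − 60134), so the pair is consistent; merging gives y ≡ 60134 (mod 1195150), where 1195150 = lcm(597575, 10).
The solution is unique modulo lcm(11275, 265, 10) = 1195150.

60134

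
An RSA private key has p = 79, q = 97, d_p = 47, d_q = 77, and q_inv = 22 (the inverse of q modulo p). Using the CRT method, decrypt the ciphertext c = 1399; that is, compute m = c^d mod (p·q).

m₁ = c^(d_p) mod p: c ≡ 56 (mod 79), and 56^47 mod 79 = 24.
m₂ = c^(d_q) mod q: c ≡ 41 (mod 97), and 41^77 mod 97 = 83.
h = q_inv·(m₁ − m₂) mod p = 22·(24 − 83) mod 79 = 45.
m = m₂ + h·q = 83 + 45·97 = 4448.

4448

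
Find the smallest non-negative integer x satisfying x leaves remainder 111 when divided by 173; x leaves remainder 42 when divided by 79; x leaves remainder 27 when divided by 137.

442126

The moduli are pairwise coprime; N = 173·79·137 = 1872379.
N/173 = 10823; 10823 ≡ 97 (mod 173); 97·66 ≡ 1, so inverse 66.
N/79 = 23701; 23701 ≡ 1 (mod 79), inverse 1.
N/137 = 13667; 13667 ≡ 104 (mod 137); 104·83 ≡ 1, so inverse 83.
x ≡ 111·10823·66 + 42·23701·1 + 27·13667·83 = 110912487.
110912487 mod 1872379 = 442126.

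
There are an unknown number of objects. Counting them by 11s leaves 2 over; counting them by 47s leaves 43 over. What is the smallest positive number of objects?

90

Combine the congruences pairwise.
From N ≡ 2 (mod 11) write N = 2 + 11t. Substituting into N ≡ 43 (mod 47) gives 11t ≡ 41 (mod 47), and since 11⁻¹ ≡ 30 (mod 47), t ≡ 8. Hence N ≡ 2 + 11·8 = 90 (mod 517).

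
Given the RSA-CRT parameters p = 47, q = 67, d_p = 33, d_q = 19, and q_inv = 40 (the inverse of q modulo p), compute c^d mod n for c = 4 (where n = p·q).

1040

m₁ = c^(d_p) mod p: c ≡ 4 (mod 47), and 4^33 mod 47 = 6.
m₂ = c^(d_q) mod q: c ≡ 4 (mod 67), and 4^19 mod 67 = 35.
h = q_inv·(m₁ − m₂) mod p = 40·(6 − 35) mod 47 = 15.
m = m₂ + h·q = 35 + 15·67 = 1040.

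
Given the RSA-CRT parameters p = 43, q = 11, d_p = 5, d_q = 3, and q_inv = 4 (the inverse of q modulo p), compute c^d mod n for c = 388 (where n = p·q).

302

m₁ = c^(d_p) mod p: c ≡ 1 (mod 43), and 1^5 mod 43 = 1.
m₂ = c^(d_q) mod q: c ≡ 3 (mod 11), and 3^3 mod 11 = 5.
h = q_inv·(m₁ − m₂) mod p = 4·(1 − 5) mod 43 = 27.
m = m₂ + h·q = 5 + 27·11 = 302.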